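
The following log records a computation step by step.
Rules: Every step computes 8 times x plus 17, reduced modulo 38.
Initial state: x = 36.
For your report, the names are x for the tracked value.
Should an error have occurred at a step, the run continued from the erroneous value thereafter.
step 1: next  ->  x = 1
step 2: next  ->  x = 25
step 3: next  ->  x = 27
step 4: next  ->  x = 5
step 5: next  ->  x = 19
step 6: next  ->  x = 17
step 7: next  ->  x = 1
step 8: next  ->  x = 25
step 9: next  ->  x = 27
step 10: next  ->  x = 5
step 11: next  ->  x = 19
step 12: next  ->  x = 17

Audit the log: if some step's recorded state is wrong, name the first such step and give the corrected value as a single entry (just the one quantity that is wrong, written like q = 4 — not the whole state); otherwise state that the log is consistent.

Step 1: x = (8*36 + 17) mod 38 = 1 — checks out.
Step 2: x = (8*1 + 17) mod 38 = 25 — no discrepancy.
Step 3: x = (8*25 + 17) mod 38 = 27 — agrees with the log.
Step 4: x = (8*27 + 17) mod 38 = 5 — same as recorded.
Step 5: x = (8*5 + 17) mod 38 = 19 — same as recorded.
Step 6: x = (8*19 + 17) mod 38 = 17 — in agreement.
Step 7: x = (8*17 + 17) mod 38 = 1 — no discrepancy.
Step 8: x = (8*1 + 17) mod 38 = 25 — same as recorded.
Step 9: x = (8*25 + 17) mod 38 = 27 — agrees with the log.
Step 10: x = (8*27 + 17) mod 38 = 5 — checks out.
Step 11: x = (8*5 + 17) mod 38 = 19 — matches.
Step 12: x = (8*19 + 17) mod 38 = 17 — checks out.
Each recorded entry agrees with the recomputation.

no error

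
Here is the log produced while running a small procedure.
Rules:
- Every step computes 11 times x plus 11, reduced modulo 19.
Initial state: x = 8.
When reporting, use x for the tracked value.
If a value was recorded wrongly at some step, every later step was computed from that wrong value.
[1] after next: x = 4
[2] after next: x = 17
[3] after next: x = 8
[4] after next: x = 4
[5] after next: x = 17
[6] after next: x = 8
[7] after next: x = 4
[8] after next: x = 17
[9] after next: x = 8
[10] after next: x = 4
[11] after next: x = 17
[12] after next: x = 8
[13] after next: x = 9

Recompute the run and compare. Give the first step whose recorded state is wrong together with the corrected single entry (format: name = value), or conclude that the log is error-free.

step 13, x = 4

Step 1: x = (11*8 + 11) mod 19 = 4 — checks out.
Step 2: x = (11*4 + 11) mod 19 = 17 — matches.
Step 3: x = (11*17 + 11) mod 19 = 8 — confirmed correct.
Step 4: x = (11*8 + 11) mod 19 = 4 — in agreement.
Step 5: x = (11*4 + 11) mod 19 = 17 — consistent with the log.
Step 6: x = (11*17 + 11) mod 19 = 8 — in agreement.
Step 7: x = (11*8 + 11) mod 19 = 4 — verified.
Step 8: x = (11*4 + 11) mod 19 = 17 — matches.
Step 9: x = (11*17 + 11) mod 19 = 8 — verified.
Step 10: x = (11*8 + 11) mod 19 = 4 — checks out.
Step 11: x = (11*4 + 11) mod 19 = 17 — consistent with the log.
Step 12: x = (11*17 + 11) mod 19 = 8 — same as recorded.
Step 13: x = (11*8 + 11) mod 19 = 4 — this is not what the log shows.
That makes step 13 the first incorrect line — x = 4 is what it should show.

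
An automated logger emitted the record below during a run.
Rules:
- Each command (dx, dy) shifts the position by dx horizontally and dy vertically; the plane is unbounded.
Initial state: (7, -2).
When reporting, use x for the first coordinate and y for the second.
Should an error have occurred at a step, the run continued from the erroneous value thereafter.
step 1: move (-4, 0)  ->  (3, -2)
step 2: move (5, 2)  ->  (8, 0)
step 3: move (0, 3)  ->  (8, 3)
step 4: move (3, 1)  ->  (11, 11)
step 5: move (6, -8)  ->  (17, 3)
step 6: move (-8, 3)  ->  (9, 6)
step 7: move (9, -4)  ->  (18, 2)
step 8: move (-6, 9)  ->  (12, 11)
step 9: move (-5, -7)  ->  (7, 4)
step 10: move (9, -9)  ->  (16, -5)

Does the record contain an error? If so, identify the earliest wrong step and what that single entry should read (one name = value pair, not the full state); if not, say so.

Recomputing the run from the initial state:
step 1: x = 3, y = -2
step 2: x = 8, y = 0
step 3: x = 8, y = 3
step 4: x = 11, y = 4
step 5: x = 17, y = -4
step 6: x = 9, y = -1
step 7: x = 18, y = -5
step 8: x = 12, y = 4
step 9: x = 7, y = -3
step 10: x = 16, y = -12
The first disagreement with the record is at step 4, where the value should be y = 4.

step 4, y = 4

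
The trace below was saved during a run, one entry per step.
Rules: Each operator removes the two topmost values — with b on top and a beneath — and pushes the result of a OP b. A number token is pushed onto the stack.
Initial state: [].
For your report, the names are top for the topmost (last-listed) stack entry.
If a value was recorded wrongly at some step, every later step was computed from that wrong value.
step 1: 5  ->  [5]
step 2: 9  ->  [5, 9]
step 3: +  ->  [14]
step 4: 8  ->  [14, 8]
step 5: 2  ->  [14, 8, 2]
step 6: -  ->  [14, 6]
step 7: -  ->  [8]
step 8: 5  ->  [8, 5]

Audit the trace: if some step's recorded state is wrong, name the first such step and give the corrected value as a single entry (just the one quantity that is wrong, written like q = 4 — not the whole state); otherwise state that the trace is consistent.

no error

1. push 5: top = 5 (checks out)
2. push 9: top = 9 (consistent with the trace)
3. 5 + 9 = 14 (exactly as logged)
4. push 8: top = 8 (matches)
5. push 2: top = 2 (consistent with the trace)
6. 8 - 2 = 6 (same as recorded)
7. 14 - 6 = 8 (no discrepancy)
8. push 5: top = 5 (checks out)
Nothing is out of place; the run is error-free.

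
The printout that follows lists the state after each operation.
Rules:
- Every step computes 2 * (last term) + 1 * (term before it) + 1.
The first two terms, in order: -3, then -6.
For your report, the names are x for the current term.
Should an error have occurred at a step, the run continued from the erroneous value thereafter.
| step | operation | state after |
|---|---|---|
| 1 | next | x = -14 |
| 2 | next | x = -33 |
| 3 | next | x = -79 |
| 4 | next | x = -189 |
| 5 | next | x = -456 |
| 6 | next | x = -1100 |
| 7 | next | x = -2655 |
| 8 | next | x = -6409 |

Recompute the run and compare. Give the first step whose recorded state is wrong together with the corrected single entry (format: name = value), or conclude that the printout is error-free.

1. x = 2*(-6) + (1)*(-3) + (1) = -14 (checks out)
2. x = 2*(-14) + (1)*(-6) + (1) = -33 (agrees with the printout)
3. x = 2*(-33) + (1)*(-14) + (1) = -79 (confirmed correct)
4. x = 2*(-79) + (1)*(-33) + (1) = -190 (the entry is off here)
First incorrect step: 4; the correct value is x = -190.

step 4, x = -190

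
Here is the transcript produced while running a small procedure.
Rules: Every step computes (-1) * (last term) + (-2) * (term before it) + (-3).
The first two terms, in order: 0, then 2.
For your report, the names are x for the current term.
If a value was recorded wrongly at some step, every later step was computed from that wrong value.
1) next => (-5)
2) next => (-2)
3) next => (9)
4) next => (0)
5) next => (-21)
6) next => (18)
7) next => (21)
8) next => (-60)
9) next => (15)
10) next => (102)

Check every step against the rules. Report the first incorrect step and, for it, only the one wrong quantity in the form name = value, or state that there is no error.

Recomputing the run from the initial state:
step 1: x = -5
step 2: x = -2
step 3: x = 9
step 4: x = -8
step 5: x = -13
step 6: x = 26
step 7: x = -3
step 8: x = -52
step 9: x = 55
step 10: x = 46
The first disagreement with the transcript is at step 4, where the value should be x = -8.

step 4, x = -8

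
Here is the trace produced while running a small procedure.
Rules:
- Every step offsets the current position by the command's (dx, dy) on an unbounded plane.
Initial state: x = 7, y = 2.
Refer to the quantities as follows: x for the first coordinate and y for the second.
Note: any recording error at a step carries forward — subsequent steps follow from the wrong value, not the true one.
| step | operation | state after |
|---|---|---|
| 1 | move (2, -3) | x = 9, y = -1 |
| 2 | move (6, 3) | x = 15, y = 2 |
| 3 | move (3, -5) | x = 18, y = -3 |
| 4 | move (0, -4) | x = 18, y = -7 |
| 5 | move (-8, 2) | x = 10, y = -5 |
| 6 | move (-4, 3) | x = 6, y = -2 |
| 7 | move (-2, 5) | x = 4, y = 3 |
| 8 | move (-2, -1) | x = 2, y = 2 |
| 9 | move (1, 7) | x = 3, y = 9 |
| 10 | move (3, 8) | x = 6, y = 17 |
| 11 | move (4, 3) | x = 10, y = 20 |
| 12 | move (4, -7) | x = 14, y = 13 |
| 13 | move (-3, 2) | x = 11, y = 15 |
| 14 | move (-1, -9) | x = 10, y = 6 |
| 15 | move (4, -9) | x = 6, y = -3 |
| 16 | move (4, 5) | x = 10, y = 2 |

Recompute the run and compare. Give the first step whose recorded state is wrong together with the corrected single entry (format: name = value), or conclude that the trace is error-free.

step 15, x = 14

Step 1: x = 7 + (2) = 9, y = 2 + (-3) = -1 — verified.
Step 2: x = 9 + (6) = 15, y = -1 + (3) = 2 — no discrepancy.
Step 3: x = 15 + (3) = 18, y = 2 + (-5) = -3 — same as recorded.
Step 4: x = 18 + (0) = 18, y = -3 + (-4) = -7 — in agreement.
Step 5: x = 18 + (-8) = 10, y = -7 + (2) = -5 — same as recorded.
Step 6: x = 10 + (-4) = 6, y = -5 + (3) = -2 — consistent with the trace.
Step 7: x = 6 + (-2) = 4, y = -2 + (5) = 3 — matches.
Step 8: x = 4 + (-2) = 2, y = 3 + (-1) = 2 — verified.
Step 9: x = 2 + (1) = 3, y = 2 + (7) = 9 — same as recorded.
Step 10: x = 3 + (3) = 6, y = 9 + (8) = 17 — exactly as logged.
Step 11: x = 6 + (4) = 10, y = 17 + (3) = 20 — no discrepancy.
Step 12: x = 10 + (4) = 14, y = 20 + (-7) = 13 — checks out.
Step 13: x = 14 + (-3) = 11, y = 13 + (2) = 15 — agrees with the trace.
Step 14: x = 11 + (-1) = 10, y = 15 + (-9) = 6 — verified.
Step 15: x = 10 + (4) = 14, y = 6 + (-9) = -3 — a discrepancy with the trace.
First deviation found at step 15; the corrected entry is x = 14.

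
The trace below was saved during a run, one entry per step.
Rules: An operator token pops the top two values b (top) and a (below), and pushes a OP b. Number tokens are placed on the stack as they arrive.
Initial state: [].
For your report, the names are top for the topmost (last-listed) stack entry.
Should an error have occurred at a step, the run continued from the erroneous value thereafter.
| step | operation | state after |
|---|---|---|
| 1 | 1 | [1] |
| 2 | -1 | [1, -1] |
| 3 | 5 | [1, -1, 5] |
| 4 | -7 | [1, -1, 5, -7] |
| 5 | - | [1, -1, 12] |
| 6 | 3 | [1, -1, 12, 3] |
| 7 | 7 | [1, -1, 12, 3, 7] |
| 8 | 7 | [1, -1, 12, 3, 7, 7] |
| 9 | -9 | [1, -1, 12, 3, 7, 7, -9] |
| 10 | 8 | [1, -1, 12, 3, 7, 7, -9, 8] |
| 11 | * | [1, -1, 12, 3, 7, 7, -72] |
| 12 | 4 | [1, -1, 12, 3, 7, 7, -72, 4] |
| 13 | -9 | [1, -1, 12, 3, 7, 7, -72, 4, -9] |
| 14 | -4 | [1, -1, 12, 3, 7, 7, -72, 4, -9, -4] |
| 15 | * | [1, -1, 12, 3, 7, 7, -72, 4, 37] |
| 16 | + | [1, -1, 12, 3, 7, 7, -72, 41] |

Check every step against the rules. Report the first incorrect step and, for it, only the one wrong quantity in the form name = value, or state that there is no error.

step 15, top = 36

Recomputing the run from the initial state:
step 1: [1]
step 2: [1, -1]
step 3: [1, -1, 5]
step 4: [1, -1, 5, -7]
step 5: [1, -1, 12]
step 6: [1, -1, 12, 3]
step 7: [1, -1, 12, 3, 7]
step 8: [1, -1, 12, 3, 7, 7]
step 9: [1, -1, 12, 3, 7, 7, -9]
step 10: [1, -1, 12, 3, 7, 7, -9, 8]
step 11: [1, -1, 12, 3, 7, 7, -72]
step 12: [1, -1, 12, 3, 7, 7, -72, 4]
step 13: [1, -1, 12, 3, 7, 7, -72, 4, -9]
step 14: [1, -1, 12, 3, 7, 7, -72, 4, -9, -4]
step 15: [1, -1, 12, 3, 7, 7, -72, 4, 36]
step 16: [1, -1, 12, 3, 7, 7, -72, 40]
The first disagreement with the trace is at step 15, where the value should be top = 36.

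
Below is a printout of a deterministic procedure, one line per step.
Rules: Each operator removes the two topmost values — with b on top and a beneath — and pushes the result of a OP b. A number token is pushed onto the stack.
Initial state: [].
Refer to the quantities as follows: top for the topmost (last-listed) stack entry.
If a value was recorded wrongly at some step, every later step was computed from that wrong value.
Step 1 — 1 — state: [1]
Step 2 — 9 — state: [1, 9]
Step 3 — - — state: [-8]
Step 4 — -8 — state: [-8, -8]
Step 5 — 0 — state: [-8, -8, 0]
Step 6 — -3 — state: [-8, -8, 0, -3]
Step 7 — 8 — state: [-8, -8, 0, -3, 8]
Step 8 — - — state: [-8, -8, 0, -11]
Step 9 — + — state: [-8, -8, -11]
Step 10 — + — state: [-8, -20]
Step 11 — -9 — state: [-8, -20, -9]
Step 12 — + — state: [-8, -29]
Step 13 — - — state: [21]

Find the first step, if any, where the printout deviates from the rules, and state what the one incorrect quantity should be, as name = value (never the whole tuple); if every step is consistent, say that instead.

Recomputing the run from the initial state:
step 1: [1]
step 2: [1, 9]
step 3: [-8]
step 4: [-8, -8]
step 5: [-8, -8, 0]
step 6: [-8, -8, 0, -3]
step 7: [-8, -8, 0, -3, 8]
step 8: [-8, -8, 0, -11]
step 9: [-8, -8, -11]
step 10: [-8, -19]
step 11: [-8, -19, -9]
step 12: [-8, -28]
step 13: [20]
The first disagreement with the printout is at step 10, where the value should be top = -19.

step 10, top = -19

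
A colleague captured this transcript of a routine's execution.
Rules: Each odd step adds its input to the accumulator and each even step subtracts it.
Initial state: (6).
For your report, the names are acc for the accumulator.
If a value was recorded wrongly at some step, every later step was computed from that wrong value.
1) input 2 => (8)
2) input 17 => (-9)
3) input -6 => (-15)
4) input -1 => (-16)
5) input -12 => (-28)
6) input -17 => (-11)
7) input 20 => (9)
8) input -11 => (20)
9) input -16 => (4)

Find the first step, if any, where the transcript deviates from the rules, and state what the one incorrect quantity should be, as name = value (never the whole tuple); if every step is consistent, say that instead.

1. acc = 6 + 2 = 8 (no discrepancy)
2. acc = 8 - 17 = -9 (checks out)
3. acc = -9 + -6 = -15 (agrees with the transcript)
4. acc = -15 - -1 = -14 (the transcript disagrees here)
Step 4 is the first one off; corrected, acc = -14.

step 4, acc = -14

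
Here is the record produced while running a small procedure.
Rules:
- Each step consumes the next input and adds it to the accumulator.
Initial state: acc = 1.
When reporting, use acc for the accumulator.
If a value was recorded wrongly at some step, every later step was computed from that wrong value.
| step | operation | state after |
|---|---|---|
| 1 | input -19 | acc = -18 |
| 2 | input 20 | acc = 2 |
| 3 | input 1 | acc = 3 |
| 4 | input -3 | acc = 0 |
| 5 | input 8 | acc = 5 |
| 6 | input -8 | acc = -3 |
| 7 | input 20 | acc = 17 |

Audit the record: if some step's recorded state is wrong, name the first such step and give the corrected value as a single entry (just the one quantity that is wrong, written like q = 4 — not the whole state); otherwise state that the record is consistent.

Recomputing the run from the initial state:
step 1: acc = -18
step 2: acc = 2
step 3: acc = 3
step 4: acc = 0
step 5: acc = 8
step 6: acc = 0
step 7: acc = 20
The first disagreement with the record is at step 5, where the value should be acc = 8.

step 5, acc = 8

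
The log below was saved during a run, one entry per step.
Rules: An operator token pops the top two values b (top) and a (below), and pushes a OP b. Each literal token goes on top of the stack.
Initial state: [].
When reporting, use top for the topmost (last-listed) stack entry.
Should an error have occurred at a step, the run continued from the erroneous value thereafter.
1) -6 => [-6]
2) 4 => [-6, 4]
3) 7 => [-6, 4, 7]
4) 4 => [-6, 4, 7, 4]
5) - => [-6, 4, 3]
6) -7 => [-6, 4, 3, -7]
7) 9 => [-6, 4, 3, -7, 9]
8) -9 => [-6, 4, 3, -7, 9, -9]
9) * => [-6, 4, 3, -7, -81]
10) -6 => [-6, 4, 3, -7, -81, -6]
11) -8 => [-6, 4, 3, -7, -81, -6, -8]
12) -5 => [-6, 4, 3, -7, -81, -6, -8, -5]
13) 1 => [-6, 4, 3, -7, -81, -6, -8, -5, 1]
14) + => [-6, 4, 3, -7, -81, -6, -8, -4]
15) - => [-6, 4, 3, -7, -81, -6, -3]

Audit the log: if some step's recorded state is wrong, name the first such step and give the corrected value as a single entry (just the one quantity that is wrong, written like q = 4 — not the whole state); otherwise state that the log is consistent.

step 15, top = -4

Recomputing the run from the initial state:
step 1: [-6]
step 2: [-6, 4]
step 3: [-6, 4, 7]
step 4: [-6, 4, 7, 4]
step 5: [-6, 4, 3]
step 6: [-6, 4, 3, -7]
step 7: [-6, 4, 3, -7, 9]
step 8: [-6, 4, 3, -7, 9, -9]
step 9: [-6, 4, 3, -7, -81]
step 10: [-6, 4, 3, -7, -81, -6]
step 11: [-6, 4, 3, -7, -81, -6, -8]
step 12: [-6, 4, 3, -7, -81, -6, -8, -5]
step 13: [-6, 4, 3, -7, -81, -6, -8, -5, 1]
step 14: [-6, 4, 3, -7, -81, -6, -8, -4]
step 15: [-6, 4, 3, -7, -81, -6, -4]
The first disagreement with the log is at step 15, where the value should be top = -4.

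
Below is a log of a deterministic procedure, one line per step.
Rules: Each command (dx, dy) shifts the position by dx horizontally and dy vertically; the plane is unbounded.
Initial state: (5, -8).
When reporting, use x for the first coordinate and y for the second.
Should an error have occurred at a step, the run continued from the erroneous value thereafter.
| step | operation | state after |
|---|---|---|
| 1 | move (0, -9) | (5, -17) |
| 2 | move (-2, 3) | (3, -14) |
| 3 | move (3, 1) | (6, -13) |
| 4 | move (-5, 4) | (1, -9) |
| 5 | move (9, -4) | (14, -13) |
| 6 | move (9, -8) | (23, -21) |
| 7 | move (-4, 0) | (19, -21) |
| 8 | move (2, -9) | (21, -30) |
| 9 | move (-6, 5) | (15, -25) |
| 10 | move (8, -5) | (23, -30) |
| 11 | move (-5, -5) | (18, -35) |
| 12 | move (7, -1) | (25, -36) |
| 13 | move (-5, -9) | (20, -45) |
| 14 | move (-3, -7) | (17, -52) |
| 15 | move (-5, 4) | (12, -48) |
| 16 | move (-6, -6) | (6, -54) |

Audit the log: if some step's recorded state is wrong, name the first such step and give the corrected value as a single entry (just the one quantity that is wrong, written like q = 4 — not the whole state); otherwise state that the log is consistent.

step 5, x = 10

Step 1: x = 5 + (0) = 5, y = -8 + (-9) = -17 — checks out.
Step 2: x = 5 + (-2) = 3, y = -17 + (3) = -14 — agrees with the log.
Step 3: x = 3 + (3) = 6, y = -14 + (1) = -13 — matches.
Step 4: x = 6 + (-5) = 1, y = -13 + (4) = -9 — confirmed correct.
Step 5: x = 1 + (9) = 10, y = -9 + (-4) = -13 — the log has a different value.
First deviation found at step 5; the corrected entry is x = 10.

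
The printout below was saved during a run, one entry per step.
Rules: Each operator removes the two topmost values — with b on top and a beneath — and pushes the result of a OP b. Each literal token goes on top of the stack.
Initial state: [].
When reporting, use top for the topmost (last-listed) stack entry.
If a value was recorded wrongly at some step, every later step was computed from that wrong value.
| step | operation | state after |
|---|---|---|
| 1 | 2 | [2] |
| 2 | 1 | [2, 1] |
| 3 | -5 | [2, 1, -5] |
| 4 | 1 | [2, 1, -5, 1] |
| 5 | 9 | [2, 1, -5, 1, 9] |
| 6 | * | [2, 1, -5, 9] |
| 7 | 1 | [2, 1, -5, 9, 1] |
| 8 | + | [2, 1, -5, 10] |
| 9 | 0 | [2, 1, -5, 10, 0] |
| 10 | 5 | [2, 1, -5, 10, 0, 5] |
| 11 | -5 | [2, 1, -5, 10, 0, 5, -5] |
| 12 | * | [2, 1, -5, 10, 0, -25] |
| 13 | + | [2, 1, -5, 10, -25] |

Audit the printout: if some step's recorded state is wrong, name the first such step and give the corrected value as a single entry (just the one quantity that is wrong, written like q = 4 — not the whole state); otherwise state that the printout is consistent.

no error

Recomputing the run from the initial state:
step 1: [2]
step 2: [2, 1]
step 3: [2, 1, -5]
step 4: [2, 1, -5, 1]
step 5: [2, 1, -5, 1, 9]
step 6: [2, 1, -5, 9]
step 7: [2, 1, -5, 9, 1]
step 8: [2, 1, -5, 10]
step 9: [2, 1, -5, 10, 0]
step 10: [2, 1, -5, 10, 0, 5]
step 11: [2, 1, -5, 10, 0, 5, -5]
step 12: [2, 1, -5, 10, 0, -25]
step 13: [2, 1, -5, 10, -25]
This matches the printout at every step.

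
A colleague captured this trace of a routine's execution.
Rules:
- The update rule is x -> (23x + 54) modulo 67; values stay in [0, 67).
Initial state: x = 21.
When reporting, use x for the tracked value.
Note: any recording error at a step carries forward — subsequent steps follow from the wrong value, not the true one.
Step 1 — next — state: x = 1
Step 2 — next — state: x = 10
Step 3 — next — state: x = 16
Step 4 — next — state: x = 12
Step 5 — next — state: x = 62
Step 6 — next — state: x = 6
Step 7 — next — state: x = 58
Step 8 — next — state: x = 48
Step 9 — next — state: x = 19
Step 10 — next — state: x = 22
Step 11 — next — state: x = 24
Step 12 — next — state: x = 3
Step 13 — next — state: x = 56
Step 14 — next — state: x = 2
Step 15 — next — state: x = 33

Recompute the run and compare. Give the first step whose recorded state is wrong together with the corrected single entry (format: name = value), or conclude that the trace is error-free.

Step 1: x = (23*21 + 54) mod 67 = 1 — matches.
Step 2: x = (23*1 + 54) mod 67 = 10 — same as recorded.
Step 3: x = (23*10 + 54) mod 67 = 16 — same as recorded.
Step 4: x = (23*16 + 54) mod 67 = 20 — a discrepancy with the trace.
That makes step 4 the first incorrect line — x = 20 is what it should show.

step 4, x = 20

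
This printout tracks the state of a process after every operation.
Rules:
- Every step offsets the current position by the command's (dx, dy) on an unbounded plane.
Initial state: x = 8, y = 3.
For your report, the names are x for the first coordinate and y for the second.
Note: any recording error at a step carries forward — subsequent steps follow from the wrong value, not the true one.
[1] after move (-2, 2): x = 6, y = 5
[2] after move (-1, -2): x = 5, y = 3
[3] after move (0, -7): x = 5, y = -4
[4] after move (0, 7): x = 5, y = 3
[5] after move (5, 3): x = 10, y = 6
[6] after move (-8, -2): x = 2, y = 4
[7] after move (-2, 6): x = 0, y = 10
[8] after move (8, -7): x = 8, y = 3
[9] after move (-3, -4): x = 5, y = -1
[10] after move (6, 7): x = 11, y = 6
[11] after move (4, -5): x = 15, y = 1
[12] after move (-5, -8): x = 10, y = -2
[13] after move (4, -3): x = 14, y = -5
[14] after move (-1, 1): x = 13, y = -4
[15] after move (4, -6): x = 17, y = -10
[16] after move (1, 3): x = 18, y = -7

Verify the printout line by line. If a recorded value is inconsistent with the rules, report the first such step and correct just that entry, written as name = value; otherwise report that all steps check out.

Recomputing the run from the initial state:
step 1: x = 6, y = 5
step 2: x = 5, y = 3
step 3: x = 5, y = -4
step 4: x = 5, y = 3
step 5: x = 10, y = 6
step 6: x = 2, y = 4
step 7: x = 0, y = 10
step 8: x = 8, y = 3
step 9: x = 5, y = -1
step 10: x = 11, y = 6
step 11: x = 15, y = 1
step 12: x = 10, y = -7
step 13: x = 14, y = -10
step 14: x = 13, y = -9
step 15: x = 17, y = -15
step 16: x = 18, y = -12
The first disagreement with the printout is at step 12, where the value should be y = -7.

step 12, y = -7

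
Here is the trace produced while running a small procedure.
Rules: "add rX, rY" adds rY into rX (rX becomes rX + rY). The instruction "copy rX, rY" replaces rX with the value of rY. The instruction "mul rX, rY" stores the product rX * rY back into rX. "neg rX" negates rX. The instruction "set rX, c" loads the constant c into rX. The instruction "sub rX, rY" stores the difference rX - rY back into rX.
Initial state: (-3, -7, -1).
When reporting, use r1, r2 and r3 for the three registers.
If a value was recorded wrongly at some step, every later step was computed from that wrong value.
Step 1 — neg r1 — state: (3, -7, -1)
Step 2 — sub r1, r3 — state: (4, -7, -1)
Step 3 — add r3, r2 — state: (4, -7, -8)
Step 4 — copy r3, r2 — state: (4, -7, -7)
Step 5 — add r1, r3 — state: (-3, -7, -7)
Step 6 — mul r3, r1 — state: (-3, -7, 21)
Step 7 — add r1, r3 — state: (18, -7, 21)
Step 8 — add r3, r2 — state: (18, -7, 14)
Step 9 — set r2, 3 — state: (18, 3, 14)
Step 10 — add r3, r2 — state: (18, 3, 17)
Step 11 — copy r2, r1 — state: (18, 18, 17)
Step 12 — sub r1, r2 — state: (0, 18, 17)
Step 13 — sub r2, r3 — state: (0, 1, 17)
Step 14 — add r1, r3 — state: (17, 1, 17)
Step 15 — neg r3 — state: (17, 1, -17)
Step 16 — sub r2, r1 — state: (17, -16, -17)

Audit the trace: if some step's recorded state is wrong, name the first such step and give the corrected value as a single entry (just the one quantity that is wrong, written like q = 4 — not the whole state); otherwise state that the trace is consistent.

no error

Step 1: r1 = -(-3) = 3 — verified.
Step 2: r1 = 3 - -1 = 4 — confirmed correct.
Step 3: r3 = -1 + -7 = -8 — agrees with the trace.
Step 4: r3 = -7 — verified.
Step 5: r1 = 4 + -7 = -3 — checks out.
Step 6: r3 = -7 * -3 = 21 — exactly as logged.
Step 7: r1 = -3 + 21 = 18 — confirmed correct.
Step 8: r3 = 21 + -7 = 14 — checks out.
Step 9: r2 = 3 — consistent with the trace.
Step 10: r3 = 14 + 3 = 17 — same as recorded.
Step 11: r2 = 18 — exactly as logged.
Step 12: r1 = 18 - 18 = 0 — exactly as logged.
Step 13: r2 = 18 - 17 = 1 — exactly as logged.
Step 14: r1 = 0 + 17 = 17 — same as recorded.
Step 15: r3 = -(17) = -17 — same as recorded.
Step 16: r2 = 1 - 17 = -16 — checks out.
Nothing is out of place; the run is error-free.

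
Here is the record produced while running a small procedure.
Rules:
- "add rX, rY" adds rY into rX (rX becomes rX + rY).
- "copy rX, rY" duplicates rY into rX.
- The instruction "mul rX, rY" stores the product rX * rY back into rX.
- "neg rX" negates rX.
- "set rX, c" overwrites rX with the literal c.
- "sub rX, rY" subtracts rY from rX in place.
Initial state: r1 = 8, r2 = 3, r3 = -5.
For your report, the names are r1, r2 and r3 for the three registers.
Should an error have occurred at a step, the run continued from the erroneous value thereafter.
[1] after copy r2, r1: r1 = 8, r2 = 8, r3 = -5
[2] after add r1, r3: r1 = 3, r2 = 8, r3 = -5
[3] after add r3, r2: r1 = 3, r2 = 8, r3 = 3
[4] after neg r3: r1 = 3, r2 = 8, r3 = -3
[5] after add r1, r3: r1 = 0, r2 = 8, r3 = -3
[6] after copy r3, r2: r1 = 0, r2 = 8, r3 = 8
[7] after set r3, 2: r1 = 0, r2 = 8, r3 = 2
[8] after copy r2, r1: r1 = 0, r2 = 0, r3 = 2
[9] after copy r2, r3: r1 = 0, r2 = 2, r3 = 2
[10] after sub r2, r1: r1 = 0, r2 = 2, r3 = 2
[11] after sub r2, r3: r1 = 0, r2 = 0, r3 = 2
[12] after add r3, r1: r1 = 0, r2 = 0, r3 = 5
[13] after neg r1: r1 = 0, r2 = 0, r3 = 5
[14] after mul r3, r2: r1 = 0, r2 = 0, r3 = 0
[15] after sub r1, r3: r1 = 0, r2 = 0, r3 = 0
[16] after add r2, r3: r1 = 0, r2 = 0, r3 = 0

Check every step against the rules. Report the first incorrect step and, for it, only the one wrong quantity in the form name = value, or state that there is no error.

Recomputing the run from the initial state:
step 1: r1 = 8, r2 = 8, r3 = -5
step 2: r1 = 3, r2 = 8, r3 = -5
step 3: r1 = 3, r2 = 8, r3 = 3
step 4: r1 = 3, r2 = 8, r3 = -3
step 5: r1 = 0, r2 = 8, r3 = -3
step 6: r1 = 0, r2 = 8, r3 = 8
step 7: r1 = 0, r2 = 8, r3 = 2
step 8: r1 = 0, r2 = 0, r3 = 2
step 9: r1 = 0, r2 = 2, r3 = 2
step 10: r1 = 0, r2 = 2, r3 = 2
step 11: r1 = 0, r2 = 0, r3 = 2
step 12: r1 = 0, r2 = 0, r3 = 2
step 13: r1 = 0, r2 = 0, r3 = 2
step 14: r1 = 0, r2 = 0, r3 = 0
step 15: r1 = 0, r2 = 0, r3 = 0
step 16: r1 = 0, r2 = 0, r3 = 0
The first disagreement with the record is at step 12, where the value should be r3 = 2.

step 12, r3 = 2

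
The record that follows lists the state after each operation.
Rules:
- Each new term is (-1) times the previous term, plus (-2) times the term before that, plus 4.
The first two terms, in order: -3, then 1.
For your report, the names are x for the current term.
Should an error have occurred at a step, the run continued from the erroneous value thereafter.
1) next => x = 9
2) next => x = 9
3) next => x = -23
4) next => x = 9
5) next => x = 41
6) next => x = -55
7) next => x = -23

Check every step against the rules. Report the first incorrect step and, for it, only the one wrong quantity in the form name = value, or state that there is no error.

step 2, x = -7

Step 1: x = -1*(1) + (-2)*(-3) + (4) = 9 — agrees with the record.
Step 2: x = -1*(9) + (-2)*(1) + (4) = -7 — the entry is off here.
Conclusion: step 2 carries the first error; the entry should be x = -7.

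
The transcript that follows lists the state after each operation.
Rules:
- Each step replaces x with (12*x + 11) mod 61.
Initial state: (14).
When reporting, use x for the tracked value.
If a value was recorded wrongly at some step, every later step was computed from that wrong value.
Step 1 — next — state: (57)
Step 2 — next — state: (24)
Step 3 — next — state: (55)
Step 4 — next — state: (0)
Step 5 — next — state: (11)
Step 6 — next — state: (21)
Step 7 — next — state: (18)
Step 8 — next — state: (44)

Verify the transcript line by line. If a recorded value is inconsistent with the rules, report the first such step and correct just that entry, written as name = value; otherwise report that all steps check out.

1. x = (12*14 + 11) mod 61 = 57 (no discrepancy)
2. x = (12*57 + 11) mod 61 = 24 (no discrepancy)
3. x = (12*24 + 11) mod 61 = 55 (in agreement)
4. x = (12*55 + 11) mod 61 = 0 (same as recorded)
5. x = (12*0 + 11) mod 61 = 11 (confirmed correct)
6. x = (12*11 + 11) mod 61 = 21 (consistent with the transcript)
7. x = (12*21 + 11) mod 61 = 19 (this is not what the transcript shows)
First deviation found at step 7; the corrected entry is x = 19.

step 7, x = 19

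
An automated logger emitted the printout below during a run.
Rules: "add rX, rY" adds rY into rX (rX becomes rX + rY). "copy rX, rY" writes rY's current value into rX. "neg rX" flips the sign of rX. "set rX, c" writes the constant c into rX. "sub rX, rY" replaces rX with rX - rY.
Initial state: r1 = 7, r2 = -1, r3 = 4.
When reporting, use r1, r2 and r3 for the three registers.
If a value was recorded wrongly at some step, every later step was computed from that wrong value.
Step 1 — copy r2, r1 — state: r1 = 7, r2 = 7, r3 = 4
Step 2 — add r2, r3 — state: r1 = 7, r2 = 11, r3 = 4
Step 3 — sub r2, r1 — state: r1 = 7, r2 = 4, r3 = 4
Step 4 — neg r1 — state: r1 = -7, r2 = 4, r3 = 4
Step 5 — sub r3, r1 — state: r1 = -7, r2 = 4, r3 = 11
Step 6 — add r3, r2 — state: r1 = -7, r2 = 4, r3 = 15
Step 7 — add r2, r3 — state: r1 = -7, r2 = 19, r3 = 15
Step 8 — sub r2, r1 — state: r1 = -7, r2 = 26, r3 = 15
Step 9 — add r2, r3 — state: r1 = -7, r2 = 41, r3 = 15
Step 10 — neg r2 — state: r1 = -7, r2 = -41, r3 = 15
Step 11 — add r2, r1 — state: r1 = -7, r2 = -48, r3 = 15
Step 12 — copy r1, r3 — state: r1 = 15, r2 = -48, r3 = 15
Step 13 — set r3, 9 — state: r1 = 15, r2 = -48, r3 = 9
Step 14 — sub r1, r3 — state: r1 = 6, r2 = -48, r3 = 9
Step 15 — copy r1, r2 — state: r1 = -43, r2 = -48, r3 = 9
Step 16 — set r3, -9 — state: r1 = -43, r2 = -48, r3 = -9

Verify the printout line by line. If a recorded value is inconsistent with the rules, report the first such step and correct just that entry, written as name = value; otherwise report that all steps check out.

step 15, r1 = -48

Recomputing the run from the initial state:
step 1: r1 = 7, r2 = 7, r3 = 4
step 2: r1 = 7, r2 = 11, r3 = 4
step 3: r1 = 7, r2 = 4, r3 = 4
step 4: r1 = -7, r2 = 4, r3 = 4
step 5: r1 = -7, r2 = 4, r3 = 11
step 6: r1 = -7, r2 = 4, r3 = 15
step 7: r1 = -7, r2 = 19, r3 = 15
step 8: r1 = -7, r2 = 26, r3 = 15
step 9: r1 = -7, r2 = 41, r3 = 15
step 10: r1 = -7, r2 = -41, r3 = 15
step 11: r1 = -7, r2 = -48, r3 = 15
step 12: r1 = 15, r2 = -48, r3 = 15
step 13: r1 = 15, r2 = -48, r3 = 9
step 14: r1 = 6, r2 = -48, r3 = 9
step 15: r1 = -48, r2 = -48, r3 = 9
step 16: r1 = -48, r2 = -48, r3 = -9
The first disagreement with the printout is at step 15, where the value should be r1 = -48.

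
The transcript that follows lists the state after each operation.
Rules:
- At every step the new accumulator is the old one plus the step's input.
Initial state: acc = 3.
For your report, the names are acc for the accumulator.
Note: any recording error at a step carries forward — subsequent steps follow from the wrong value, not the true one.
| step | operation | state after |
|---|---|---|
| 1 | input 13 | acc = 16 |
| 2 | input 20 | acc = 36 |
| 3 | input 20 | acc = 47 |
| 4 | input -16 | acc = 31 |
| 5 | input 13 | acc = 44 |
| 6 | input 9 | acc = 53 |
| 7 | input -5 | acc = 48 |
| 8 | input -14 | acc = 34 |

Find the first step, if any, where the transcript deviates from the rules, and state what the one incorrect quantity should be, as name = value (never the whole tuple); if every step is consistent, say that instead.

Step 1: acc = 3 + 13 = 16 — matches.
Step 2: acc = 16 + 20 = 36 — matches.
Step 3: acc = 36 + 20 = 56 — the transcript has a different value.
Conclusion: step 3 carries the first error; the entry should be acc = 56.

step 3, acc = 56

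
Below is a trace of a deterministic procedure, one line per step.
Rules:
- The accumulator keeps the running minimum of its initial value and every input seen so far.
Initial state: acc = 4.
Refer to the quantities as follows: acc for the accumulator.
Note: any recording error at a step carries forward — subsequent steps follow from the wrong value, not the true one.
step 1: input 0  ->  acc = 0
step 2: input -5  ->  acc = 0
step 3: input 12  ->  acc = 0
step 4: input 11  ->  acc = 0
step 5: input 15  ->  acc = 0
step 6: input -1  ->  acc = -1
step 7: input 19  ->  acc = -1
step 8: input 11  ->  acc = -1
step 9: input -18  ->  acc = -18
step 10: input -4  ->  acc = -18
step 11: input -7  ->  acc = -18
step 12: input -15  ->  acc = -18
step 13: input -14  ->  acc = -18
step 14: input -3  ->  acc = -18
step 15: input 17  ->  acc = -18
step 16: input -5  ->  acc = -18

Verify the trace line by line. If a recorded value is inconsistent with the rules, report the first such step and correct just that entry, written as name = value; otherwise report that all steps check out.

step 2, acc = -5

1. acc = min(4, 0) = 0 (no discrepancy)
2. acc = min(0, -5) = -5 (the recorded entry deviates here)
Step 2 is the first one off; corrected, acc = -5.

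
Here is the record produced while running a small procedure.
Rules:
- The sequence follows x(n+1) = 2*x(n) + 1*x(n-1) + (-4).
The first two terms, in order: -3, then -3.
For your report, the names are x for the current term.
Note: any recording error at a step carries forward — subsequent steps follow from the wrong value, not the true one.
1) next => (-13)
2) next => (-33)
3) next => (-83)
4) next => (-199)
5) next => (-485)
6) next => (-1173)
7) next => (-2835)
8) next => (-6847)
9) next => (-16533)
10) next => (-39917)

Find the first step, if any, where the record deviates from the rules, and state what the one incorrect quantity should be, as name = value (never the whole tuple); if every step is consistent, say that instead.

step 4, x = -203

step 1: x = 2*(-3) + (1)*(-3) + (-4) = -13 -> same as recorded
step 2: x = 2*(-13) + (1)*(-3) + (-4) = -33 -> exactly as logged
step 3: x = 2*(-33) + (1)*(-13) + (-4) = -83 -> agrees with the record
step 4: x = 2*(-83) + (1)*(-33) + (-4) = -203 -> the recorded entry deviates here
The audit stops at step 4: the recorded entry is wrong and should be x = -203.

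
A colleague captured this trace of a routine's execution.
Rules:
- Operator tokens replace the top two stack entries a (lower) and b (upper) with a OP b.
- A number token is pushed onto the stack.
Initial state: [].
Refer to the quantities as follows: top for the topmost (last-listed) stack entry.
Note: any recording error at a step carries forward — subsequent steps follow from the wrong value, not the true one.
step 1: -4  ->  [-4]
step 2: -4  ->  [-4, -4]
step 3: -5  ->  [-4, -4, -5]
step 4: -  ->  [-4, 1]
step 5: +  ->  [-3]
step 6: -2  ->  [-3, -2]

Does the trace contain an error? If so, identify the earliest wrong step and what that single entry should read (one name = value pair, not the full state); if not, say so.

1. push -4: top = -4 (confirmed correct)
2. push -4: top = -4 (agrees with the trace)
3. push -5: top = -5 (matches)
4. -4 - -5 = 1 (consistent with the trace)
5. -4 + 1 = -3 (agrees with the trace)
6. push -2: top = -2 (same as recorded)
All entries verified; no error found.

no error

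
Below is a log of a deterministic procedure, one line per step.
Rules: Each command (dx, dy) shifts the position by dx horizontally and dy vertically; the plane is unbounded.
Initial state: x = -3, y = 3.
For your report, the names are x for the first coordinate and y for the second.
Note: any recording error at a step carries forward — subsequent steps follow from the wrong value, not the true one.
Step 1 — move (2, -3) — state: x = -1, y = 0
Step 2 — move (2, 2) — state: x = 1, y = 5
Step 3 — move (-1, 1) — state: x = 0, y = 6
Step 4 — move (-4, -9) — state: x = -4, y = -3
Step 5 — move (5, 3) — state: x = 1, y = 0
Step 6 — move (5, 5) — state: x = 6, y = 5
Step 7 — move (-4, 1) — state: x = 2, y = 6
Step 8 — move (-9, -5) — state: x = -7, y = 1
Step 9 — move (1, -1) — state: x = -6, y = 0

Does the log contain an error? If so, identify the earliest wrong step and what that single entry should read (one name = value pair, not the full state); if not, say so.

Recomputing the run from the initial state:
step 1: x = -1, y = 0
step 2: x = 1, y = 2
step 3: x = 0, y = 3
step 4: x = -4, y = -6
step 5: x = 1, y = -3
step 6: x = 6, y = 2
step 7: x = 2, y = 3
step 8: x = -7, y = -2
step 9: x = -6, y = -3
The first disagreement with the log is at step 2, where the value should be y = 2.

step 2, y = 2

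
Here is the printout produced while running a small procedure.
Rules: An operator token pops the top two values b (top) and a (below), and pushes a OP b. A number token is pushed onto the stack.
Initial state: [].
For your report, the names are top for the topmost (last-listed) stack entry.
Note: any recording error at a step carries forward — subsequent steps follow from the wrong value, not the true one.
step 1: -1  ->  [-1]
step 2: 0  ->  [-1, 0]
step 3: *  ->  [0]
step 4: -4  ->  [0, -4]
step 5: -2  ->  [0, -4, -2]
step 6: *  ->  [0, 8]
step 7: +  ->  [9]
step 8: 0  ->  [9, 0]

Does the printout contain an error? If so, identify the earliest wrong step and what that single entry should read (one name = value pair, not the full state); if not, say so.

step 7, top = 8

Recomputing the run from the initial state:
step 1: [-1]
step 2: [-1, 0]
step 3: [0]
step 4: [0, -4]
step 5: [0, -4, -2]
step 6: [0, 8]
step 7: [8]
step 8: [8, 0]
The first disagreement with the printout is at step 7, where the value should be top = 8.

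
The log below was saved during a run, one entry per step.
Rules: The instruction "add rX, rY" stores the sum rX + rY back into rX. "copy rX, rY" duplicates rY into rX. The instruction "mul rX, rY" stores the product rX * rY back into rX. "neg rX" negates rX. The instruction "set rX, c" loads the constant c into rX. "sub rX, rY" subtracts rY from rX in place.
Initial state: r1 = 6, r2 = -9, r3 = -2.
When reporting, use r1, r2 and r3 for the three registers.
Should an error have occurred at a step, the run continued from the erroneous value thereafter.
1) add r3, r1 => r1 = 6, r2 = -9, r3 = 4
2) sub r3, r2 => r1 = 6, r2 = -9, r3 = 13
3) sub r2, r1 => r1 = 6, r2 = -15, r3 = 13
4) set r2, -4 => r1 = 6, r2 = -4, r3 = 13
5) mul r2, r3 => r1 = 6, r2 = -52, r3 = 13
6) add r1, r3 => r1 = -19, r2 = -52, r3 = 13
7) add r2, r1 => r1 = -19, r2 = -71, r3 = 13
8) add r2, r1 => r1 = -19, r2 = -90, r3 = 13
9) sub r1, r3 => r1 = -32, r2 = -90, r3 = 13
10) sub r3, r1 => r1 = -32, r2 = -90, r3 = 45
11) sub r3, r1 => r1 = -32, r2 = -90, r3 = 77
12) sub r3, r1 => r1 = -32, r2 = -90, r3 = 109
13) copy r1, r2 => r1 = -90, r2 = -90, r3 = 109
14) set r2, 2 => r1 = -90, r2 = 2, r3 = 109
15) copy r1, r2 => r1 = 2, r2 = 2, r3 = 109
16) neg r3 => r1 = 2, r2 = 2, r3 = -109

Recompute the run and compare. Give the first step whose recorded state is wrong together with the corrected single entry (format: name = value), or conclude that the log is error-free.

step 6, r1 = 19

step 1: r3 = -2 + 6 = 4 -> verified
step 2: r3 = 4 - -9 = 13 -> checks out
step 3: r2 = -9 - 6 = -15 -> same as recorded
step 4: r2 = -4 -> in agreement
step 5: r2 = -4 * 13 = -52 -> confirmed correct
step 6: r1 = 6 + 13 = 19 -> the log has a different value
The earliest wrong entry is at step 6: it should read r1 = 19.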